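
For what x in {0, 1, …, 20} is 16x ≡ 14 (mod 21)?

14

16⁻¹ ≡ 4 (mod 21) because 16·4 = 64 = 3·21 + 1.
Multiplying both sides by 4: x ≡ 4·14 = 56 ≡ 14 (mod 21).
Check: 16·14 = 224 = 10·21 + 14.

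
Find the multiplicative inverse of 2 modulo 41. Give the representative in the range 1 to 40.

21

2·21 = 42 = 1·41 + 1, so 2⁻¹ ≡ 21 (mod 41).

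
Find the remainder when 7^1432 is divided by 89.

64

By repeated squaring mod 89: 7^1≡7, 7^2≡49, 7^4≡87, 7^8≡4, 7^16≡16, 7^32≡78, 7^64≡32, 7^128≡45, 7^256≡67, 7^512≡39, 7^1024≡8.
1432 = 8 + 16 + 128 + 256 + 1024, so 7^1432 ≡ 4·16·45·67·8 ≡ 64 (mod 89).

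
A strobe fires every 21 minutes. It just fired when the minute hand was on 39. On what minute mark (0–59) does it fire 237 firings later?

237·21 = 4977.
Dividing 4977 by 60 gives quotient 82 and remainder 57.
(39 + 57) mod 60 = 36.

36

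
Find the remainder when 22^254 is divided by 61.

By repeated squaring mod 61: 22^1≡22, 22^2≡57, 22^4≡16, 22^8≡12, 22^16≡22, 22^32≡57, 22^64≡16, 22^128≡12.
254 = 2 + 4 + 8 + 16 + 32 + 64 + 128, so 22^254 ≡ 57·16·12·22·57·16·12 ≡ 25 (mod 61).

25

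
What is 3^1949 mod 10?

3

The units digit of 3^n cycles with period 4: 3, 9, 7, 1, …
1949 mod 4 = 1, so the last digit matches 3^1 = 3.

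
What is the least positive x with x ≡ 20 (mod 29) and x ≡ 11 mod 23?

310

x ≡ 11 (mod 23) gives x ∈ {11, 34, 57, 80, 103, 126, 149, 172, …}.
The first of these with x mod 29 = 20 is 310.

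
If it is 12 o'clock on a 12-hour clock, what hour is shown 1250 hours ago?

10

Dividing 1250 by 12 gives quotient 104 and remainder 2.
12 − 2 → 10 on a 12-hour dial.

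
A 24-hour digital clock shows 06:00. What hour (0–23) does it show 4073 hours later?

23

4073 = 169·24 + 17, so 4073 mod 24 = 17.
(6 + 17) mod 24 = 23.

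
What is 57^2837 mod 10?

7

Powers of 7 mod 10 repeat with period 4: 7, 9, 3, 1.
2837 mod 4 = 1, so the last digit matches 7^1 = 7.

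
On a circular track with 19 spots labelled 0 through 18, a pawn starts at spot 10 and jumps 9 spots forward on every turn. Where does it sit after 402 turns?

402·9 = 3618.
3618 = 190·19 + 8, so 3618 mod 19 = 8.
(10 + 8) mod 19 = 18.

18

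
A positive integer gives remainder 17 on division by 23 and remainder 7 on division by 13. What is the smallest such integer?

x ≡ 7 (mod 13) gives x ∈ {7, 20, 33, 46, 59, 72, 85, 98, …}.
The first of these with x mod 23 = 17 is 293.

293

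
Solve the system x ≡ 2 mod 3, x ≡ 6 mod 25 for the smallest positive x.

56

x ≡ 2 (mod 3) gives x ∈ {2, 5, 8, 11, 14, 17, 20, 23, …}.
The first of these with x mod 25 = 6 is 56.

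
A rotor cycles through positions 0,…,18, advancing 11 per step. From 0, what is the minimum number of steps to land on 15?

10

The inverse of 11 mod 19 is 7 (since 11·7 = 77 ≡ 1).
Multiplying both sides by 7: x ≡ 7·15 = 105 ≡ 10 (mod 19).
Check: 11·10 = 110 = 5·19 + 15.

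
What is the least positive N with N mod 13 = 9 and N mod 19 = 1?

x ≡ 9 (mod 13) gives x ∈ {9, 22, 35, 48, 61, 74, 87, 100, …}.
The first of these with x mod 19 = 1 is 191.

191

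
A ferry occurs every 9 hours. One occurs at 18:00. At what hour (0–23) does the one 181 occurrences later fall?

181·9 = 1629.
1629 mod 24 = 21 (since 67·24 = 1608).
(18 + 21) mod 24 = 15.

15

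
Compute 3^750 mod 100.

By repeated squaring mod 100: 3^1≡3, 3^2≡9, 3^4≡81, 3^8≡61, 3^16≡21, 3^32≡41, 3^64≡81, 3^128≡61, 3^256≡21, 3^512≡41.
750 = 2 + 4 + 8 + 32 + 64 + 128 + 512, so 3^750 ≡ 9·81·61·41·81·61·41 ≡ 49 (mod 100).

49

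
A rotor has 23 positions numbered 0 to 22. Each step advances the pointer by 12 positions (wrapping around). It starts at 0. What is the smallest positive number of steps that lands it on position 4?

12⁻¹ ≡ 2 (mod 23) because 12·2 = 24 = 1·23 + 1.
So x ≡ 2·4 = 8 ≡ 8 (mod 23).

8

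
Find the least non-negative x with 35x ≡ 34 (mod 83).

65

35⁻¹ ≡ 19 (mod 83) because 35·19 = 665 = 8·83 + 1.
So x ≡ 19·34 = 646 ≡ 65 (mod 83).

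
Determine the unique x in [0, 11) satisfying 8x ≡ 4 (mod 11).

6

8⁻¹ ≡ 7 (mod 11) because 8·7 = 56 = 5·11 + 1.
Multiplying both sides by 7: x ≡ 7·4 = 28 ≡ 6 (mod 11).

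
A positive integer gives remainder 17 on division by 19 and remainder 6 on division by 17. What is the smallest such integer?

74

Since 17·9 ≡ 1 (mod 19), take x = 6 + 17·((17−6)·9 mod 19) = 6 + 17·4 = 74.
Check: 74 mod 19 = 17, 74 mod 17 = 6.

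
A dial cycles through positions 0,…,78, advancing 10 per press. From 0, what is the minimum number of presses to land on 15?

41

10⁻¹ ≡ 8 (mod 79) because 10·8 = 80 = 1·79 + 1.
Multiplying both sides by 8: x ≡ 8·15 = 120 ≡ 41 (mod 79).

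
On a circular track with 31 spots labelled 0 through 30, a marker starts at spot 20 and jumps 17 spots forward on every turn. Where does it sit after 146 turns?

22

146·17 = 2482.
Dividing 2482 by 31 gives quotient 80 and remainder 2.
(20 + 2) mod 31 = 22.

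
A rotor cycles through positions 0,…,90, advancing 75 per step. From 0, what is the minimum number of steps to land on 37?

83

The inverse of 75 mod 91 is 17 (since 75·17 = 1275 ≡ 1).
Multiplying both sides by 17: x ≡ 17·37 = 629 ≡ 83 (mod 91).
Check: 75·83 = 6225 = 68·91 + 37.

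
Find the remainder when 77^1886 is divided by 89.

Successive squares of 77 mod 89: 77^1≡77, 77^2≡55, 77^4≡88, 77^8≡1, 77^16≡1, 77^32≡1, 77^64≡1, 77^128≡1, 77^256≡1, 77^512≡1, 77^1024≡1.
Since 1886 = 2 + 4 + 8 + 16 + 64 + 256 + 512 + 1024 in binary, 77^1886 ≡ 55·88·1·1·1·1·1·1 ≡ 34 (mod 89).

34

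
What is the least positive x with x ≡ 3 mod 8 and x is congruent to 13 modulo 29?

187

Since 29·5 ≡ 1 (mod 8), take x = 13 + 29·((3−13)·5 mod 8) = 13 + 29·6 = 187.
Check: 187 mod 8 = 3, 187 mod 29 = 13.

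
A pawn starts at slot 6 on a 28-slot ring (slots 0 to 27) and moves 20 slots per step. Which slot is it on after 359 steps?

18

359·20 = 7180.
7180 − 256·28 = 12, so 7180 ≡ 12 (mod 28).
(6 + 12) mod 28 = 18.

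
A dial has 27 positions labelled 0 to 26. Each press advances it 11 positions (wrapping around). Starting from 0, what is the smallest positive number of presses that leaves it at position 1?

5

11·5 = 55 = 2·27 + 1, so 11⁻¹ ≡ 5 (mod 27).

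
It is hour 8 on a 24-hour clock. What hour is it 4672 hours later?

4672 = 194·24 + 16, so 4672 mod 24 = 16.
(8 + 16) mod 24 = 0.

0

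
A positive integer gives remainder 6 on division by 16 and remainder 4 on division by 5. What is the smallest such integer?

x ≡ 4 (mod 5) gives x ∈ {4, 9, 14, 19, 24, 29, 34, 39, …}.
The first of these with x mod 16 = 6 is 54.

54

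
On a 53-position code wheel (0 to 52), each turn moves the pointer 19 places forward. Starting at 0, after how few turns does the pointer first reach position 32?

19⁻¹ ≡ 14 (mod 53) because 19·14 = 266 = 5·53 + 1.
Multiplying both sides by 14: x ≡ 14·32 = 448 ≡ 24 (mod 53).
Check: 19·24 = 456 = 8·53 + 32.

24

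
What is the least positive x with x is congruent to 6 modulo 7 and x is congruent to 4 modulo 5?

34

x ≡ 4 (mod 5) gives x ∈ {4, 9, 14, 19, 24, 29, 34}.
The first of these with x mod 7 = 6 is 34.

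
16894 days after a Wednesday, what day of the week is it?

Saturday

16894 − 2413·7 = 3, so 16894 ≡ 3 (mod 7).
Wednesday + 3 days → Saturday.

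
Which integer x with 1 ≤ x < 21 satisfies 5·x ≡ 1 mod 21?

17

5·17 = 85 = 4·21 + 1, so 5⁻¹ ≡ 17 (mod 21).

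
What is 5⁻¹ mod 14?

5·3 = 15 = 1·14 + 1, so 5⁻¹ ≡ 3 (mod 14).

3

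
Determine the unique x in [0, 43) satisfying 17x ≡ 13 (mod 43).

17⁻¹ ≡ 38 (mod 43) because 17·38 = 646 = 15·43 + 1.
Multiplying both sides by 38: x ≡ 38·13 = 494 ≡ 21 (mod 43).
Check: 17·21 = 357 = 8·43 + 13.

21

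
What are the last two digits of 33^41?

Successive squares of 33 mod 100: 33^1≡33, 33^2≡89, 33^4≡21, 33^8≡41, 33^16≡81, 33^32≡61.
41 = 1 + 8 + 32, so 33^41 ≡ 33·41·61 ≡ 33 (mod 100).

33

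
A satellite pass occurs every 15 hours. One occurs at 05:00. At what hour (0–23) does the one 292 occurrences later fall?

292·15 = 4380.
4380 = 182·24 + 12, so 4380 mod 24 = 12.
(5 + 12) mod 24 = 17.

17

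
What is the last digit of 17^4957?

The units digit of 17^n cycles with period 4: 7, 9, 3, 1, …
4957 leaves remainder 1 on division by 4, so 17^4957 ends in 7.

7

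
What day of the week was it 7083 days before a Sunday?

Monday

7083 mod 7 = 6 (since 1011·7 = 7077).
Sunday − 6 days → Monday.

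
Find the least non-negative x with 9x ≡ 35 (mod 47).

30

The inverse of 9 mod 47 is 21 (since 9·21 = 189 ≡ 1).
So x ≡ 21·35 = 735 ≡ 30 (mod 47).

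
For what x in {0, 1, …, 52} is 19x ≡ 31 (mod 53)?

19⁻¹ ≡ 14 (mod 53) because 19·14 = 266 = 5·53 + 1.
So x ≡ 14·31 = 434 ≡ 10 (mod 53).

10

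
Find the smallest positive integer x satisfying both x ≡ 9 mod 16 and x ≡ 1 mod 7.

57

x ≡ 1 (mod 7) gives x ∈ {1, 8, 15, 22, 29, 36, 43, 50, …}.
The first of these with x mod 16 = 9 is 57.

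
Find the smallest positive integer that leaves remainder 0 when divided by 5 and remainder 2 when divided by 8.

x ≡ 0 (mod 5) gives x ∈ {0, 5, 10}.
The first of these with x mod 8 = 2 is 10.

10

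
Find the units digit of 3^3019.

7

Last digits of 3^n: 3, 9, 7, 1 (period 4).
3019 mod 4 = 3, so the last digit matches 3^3 = 7.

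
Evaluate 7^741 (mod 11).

7

Successive squares of 7 mod 11: 7^1≡7, 7^2≡5, 7^4≡3, 7^8≡9, 7^16≡4, 7^32≡5, 7^64≡3, 7^128≡9, 7^256≡4, 7^512≡5.
741 = 1 + 4 + 32 + 64 + 128 + 512, so 7^741 ≡ 7·3·5·3·9·5 ≡ 7 (mod 11).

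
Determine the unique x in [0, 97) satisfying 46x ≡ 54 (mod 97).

The inverse of 46 mod 97 is 19 (since 46·19 = 874 ≡ 1).
So x ≡ 19·54 = 1026 ≡ 56 (mod 97).

56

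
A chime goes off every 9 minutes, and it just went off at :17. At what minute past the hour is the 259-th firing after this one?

259·9 = 2331.
2331 − 38·60 = 51, so 2331 ≡ 51 (mod 60).
(17 + 51) mod 60 = 8.

8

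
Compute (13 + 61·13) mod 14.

61·13 = 793.
793 mod 14 = 9 (since 56·14 = 784).
(13 + 9) mod 14 = 8.

8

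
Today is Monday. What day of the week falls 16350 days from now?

16350 − 2335·7 = 5, so 16350 ≡ 5 (mod 7).
Monday + 5 days → Saturday.

Saturday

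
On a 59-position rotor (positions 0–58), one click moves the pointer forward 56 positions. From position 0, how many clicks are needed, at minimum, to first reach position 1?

56·39 = 2184 = 37·59 + 1, so 56⁻¹ ≡ 39 (mod 59).

39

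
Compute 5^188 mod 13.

1

Square-and-reduce mod 13: 5^1≡5, 5^2≡12, 5^4≡1, 5^8≡1, 5^16≡1, 5^32≡1, 5^64≡1, 5^128≡1.
Since 188 = 4 + 8 + 16 + 32 + 128 in binary, 5^188 ≡ 1·1·1·1·1 ≡ 1 (mod 13).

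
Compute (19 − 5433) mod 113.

10

5433 = 48·113 + 9, so 5433 mod 113 = 9.
(19 − 9) mod 113 = 10.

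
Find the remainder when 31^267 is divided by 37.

Square-and-reduce mod 37: 31^1≡31, 31^2≡36, 31^4≡1, 31^8≡1, 31^16≡1, 31^32≡1, 31^64≡1, 31^128≡1, 31^256≡1.
267 = 1 + 2 + 8 + 256, so 31^267 ≡ 31·36·1·1 ≡ 6 (mod 37).

6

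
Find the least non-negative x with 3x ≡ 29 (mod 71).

3⁻¹ ≡ 24 (mod 71) because 3·24 = 72 = 1·71 + 1.
Multiplying both sides by 24: x ≡ 24·29 = 696 ≡ 57 (mod 71).

57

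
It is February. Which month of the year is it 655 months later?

Dividing 655 by 12 gives quotient 54 and remainder 7.
February + 7 months → September.

September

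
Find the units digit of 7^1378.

9

The units digit of 7^n cycles with period 4: 7, 9, 3, 1, …
1378 mod 4 = 2, so the last digit matches 7^2 = 9.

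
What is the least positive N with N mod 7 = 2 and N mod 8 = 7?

23

x ≡ 2 (mod 7) gives x ∈ {2, 9, 16, 23}.
The first of these with x mod 8 = 7 is 23.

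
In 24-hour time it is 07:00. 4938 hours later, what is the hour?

4938 mod 24 = 18 (since 205·24 = 4920).
(7 + 18) mod 24 = 1.

1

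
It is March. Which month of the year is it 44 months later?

November

Dividing 44 by 12 gives quotient 3 and remainder 8.
March + 8 months → November.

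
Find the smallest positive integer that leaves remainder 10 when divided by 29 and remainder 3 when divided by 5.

x ≡ 3 (mod 5) gives x ∈ {3, 8, 13, 18, 23, 28, 33, 38, …}.
The first of these with x mod 29 = 10 is 68.

68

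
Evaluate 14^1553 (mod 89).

Square-and-reduce mod 89: 14^1≡14, 14^2≡18, 14^4≡57, 14^8≡45, 14^16≡67, 14^32≡39, 14^64≡8, 14^128≡64, 14^256≡2, 14^512≡4, 14^1024≡16.
1553 = 1 + 16 + 512 + 1024, so 14^1553 ≡ 14·67·4·16 ≡ 46 (mod 89).

46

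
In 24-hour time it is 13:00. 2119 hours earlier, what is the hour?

6

2119 = 88·24 + 7, so 2119 mod 24 = 7.
(13 − 7) mod 24 = 6.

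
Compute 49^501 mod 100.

49

By repeated squaring mod 100: 49^1≡49, 49^2≡1, 49^4≡1, 49^8≡1, 49^16≡1, 49^32≡1, 49^64≡1, 49^128≡1, 49^256≡1.
Since 501 = 1 + 4 + 16 + 32 + 64 + 128 + 256 in binary, 49^501 ≡ 49·1·1·1·1·1·1 ≡ 49 (mod 100).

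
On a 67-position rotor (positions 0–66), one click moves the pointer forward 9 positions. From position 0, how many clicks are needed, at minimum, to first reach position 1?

67 = 7·9 + 4
9 = 2·4 + 1
4 = 4·1 + 0
Back-substituting gives 9·15 ≡ 1 (mod 67).

15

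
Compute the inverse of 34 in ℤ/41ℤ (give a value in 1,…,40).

41 = 1·34 + 7
34 = 4·7 + 6
7 = 1·6 + 1
6 = 6·1 + 0
Back-substituting gives 34·35 ≡ 1 (mod 41).

35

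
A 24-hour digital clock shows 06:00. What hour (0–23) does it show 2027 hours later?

2027 mod 24 = 11 (since 84·24 = 2016).
(6 + 11) mod 24 = 17.

17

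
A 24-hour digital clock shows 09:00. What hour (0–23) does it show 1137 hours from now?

1137 − 47·24 = 9, so 1137 ≡ 9 (mod 24).
(9 + 9) mod 24 = 18.

18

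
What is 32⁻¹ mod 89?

64

32·64 = 2048 = 23·89 + 1, so 32⁻¹ ≡ 64 (mod 89).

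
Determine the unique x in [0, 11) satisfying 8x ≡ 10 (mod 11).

8⁻¹ ≡ 7 (mod 11) because 8·7 = 56 = 5·11 + 1.
Multiplying both sides by 7: x ≡ 7·10 = 70 ≡ 4 (mod 11).

4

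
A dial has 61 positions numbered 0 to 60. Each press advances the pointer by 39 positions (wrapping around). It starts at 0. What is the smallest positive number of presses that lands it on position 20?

The inverse of 39 mod 61 is 36 (since 39·36 = 1404 ≡ 1).
So x ≡ 36·20 = 720 ≡ 49 (mod 61).
Check: 39·49 = 1911 = 31·61 + 20.

49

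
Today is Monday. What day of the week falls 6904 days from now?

Wednesday

Dividing 6904 by 7 gives quotient 986 and remainder 2.
Monday + 2 days → Wednesday.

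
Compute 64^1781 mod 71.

Successive squares of 64 mod 71: 64^1≡64, 64^2≡49, 64^4≡58, 64^8≡27, 64^16≡19, 64^32≡6, 64^64≡36, 64^128≡18, 64^256≡40, 64^512≡38, 64^1024≡24.
Since 1781 = 1 + 4 + 16 + 32 + 64 + 128 + 512 + 1024 in binary, 64^1781 ≡ 64·58·19·6·36·18·38·24 ≡ 60 (mod 71).

60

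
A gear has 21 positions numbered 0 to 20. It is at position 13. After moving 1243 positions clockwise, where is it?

17

1243 mod 21 = 4 (since 59·21 = 1239).
(13 + 4) mod 21 = 17.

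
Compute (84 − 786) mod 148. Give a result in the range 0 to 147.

38

786 = 5·148 + 46, so 786 mod 148 = 46.
(84 − 46) mod 148 = 38.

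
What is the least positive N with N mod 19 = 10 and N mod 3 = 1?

Since 3·13 ≡ 1 (mod 19), take x = 1 + 3·((10−1)·13 mod 19) = 1 + 3·3 = 10.
Check: 10 mod 19 = 10, 10 mod 3 = 1.

10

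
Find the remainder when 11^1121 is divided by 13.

Square-and-reduce mod 13: 11^1≡11, 11^2≡4, 11^4≡3, 11^8≡9, 11^16≡3, 11^32≡9, 11^64≡3, 11^128≡9, 11^256≡3, 11^512≡9, 11^1024≡3.
Since 1121 = 1 + 32 + 64 + 1024 in binary, 11^1121 ≡ 11·9·3·3 ≡ 7 (mod 13).

7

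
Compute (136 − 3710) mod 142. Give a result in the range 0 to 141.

3710 − 26·142 = 18, so 3710 ≡ 18 (mod 142).
(136 − 18) mod 142 = 118.

118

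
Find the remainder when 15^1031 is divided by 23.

Square-and-reduce mod 23: 15^1≡15, 15^2≡18, 15^4≡2, 15^8≡4, 15^16≡16, 15^32≡3, 15^64≡9, 15^128≡12, 15^256≡6, 15^512≡13, 15^1024≡8.
Since 1031 = 1 + 2 + 4 + 1024 in binary, 15^1031 ≡ 15·18·2·8 ≡ 19 (mod 23).

19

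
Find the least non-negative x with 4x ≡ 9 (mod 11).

5

The inverse of 4 mod 11 is 3 (since 4·3 = 12 ≡ 1).
Multiplying both sides by 3: x ≡ 3·9 = 27 ≡ 5 (mod 11).
Check: 4·5 = 20 = 1·11 + 9.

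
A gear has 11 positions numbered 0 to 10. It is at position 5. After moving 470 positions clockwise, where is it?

2

470 mod 11 = 8 (since 42·11 = 462).
(5 + 8) mod 11 = 2.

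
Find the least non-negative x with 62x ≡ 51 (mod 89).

62⁻¹ ≡ 56 (mod 89) because 62·56 = 3472 = 39·89 + 1.
Multiplying both sides by 56: x ≡ 56·51 = 2856 ≡ 8 (mod 89).
Check: 62·8 = 496 = 5·89 + 51.

8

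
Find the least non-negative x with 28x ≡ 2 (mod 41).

28⁻¹ ≡ 22 (mod 41) because 28·22 = 616 = 15·41 + 1.
So x ≡ 22·2 = 44 ≡ 3 (mod 41).

3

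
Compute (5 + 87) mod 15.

2

87 mod 15 = 12 (since 5·15 = 75).
(5 + 12) mod 15 = 2.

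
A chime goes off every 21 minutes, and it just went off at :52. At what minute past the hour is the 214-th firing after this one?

46

214·21 = 4494.
4494 − 74·60 = 54, so 4494 ≡ 54 (mod 60).
(52 + 54) mod 60 = 46.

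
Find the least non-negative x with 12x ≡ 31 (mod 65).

12⁻¹ ≡ 38 (mod 65) because 12·38 = 456 = 7·65 + 1.
So x ≡ 38·31 = 1178 ≡ 8 (mod 65).

8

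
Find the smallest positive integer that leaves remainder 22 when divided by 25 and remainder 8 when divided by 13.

47

x ≡ 8 (mod 13) gives x ∈ {8, 21, 34, 47}.
The first of these with x mod 25 = 22 is 47.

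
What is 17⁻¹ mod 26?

23

26 = 1·17 + 9
17 = 1·9 + 8
9 = 1·8 + 1
8 = 8·1 + 0
Back-substituting gives 17·23 ≡ 1 (mod 26).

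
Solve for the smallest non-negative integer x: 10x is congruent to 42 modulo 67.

31

10⁻¹ ≡ 47 (mod 67) because 10·47 = 470 = 7·67 + 1.
So x ≡ 47·42 = 1974 ≡ 31 (mod 67).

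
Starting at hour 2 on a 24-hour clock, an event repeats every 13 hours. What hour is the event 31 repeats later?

31·13 = 403.
403 = 16·24 + 19, so 403 mod 24 = 19.
(2 + 19) mod 24 = 21.

21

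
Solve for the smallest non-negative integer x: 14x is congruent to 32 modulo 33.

7

14⁻¹ ≡ 26 (mod 33) because 14·26 = 364 = 11·33 + 1.
So x ≡ 26·32 = 832 ≡ 7 (mod 33).
Check: 14·7 = 98 = 2·33 + 32.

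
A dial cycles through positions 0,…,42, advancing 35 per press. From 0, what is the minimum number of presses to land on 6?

10

The inverse of 35 mod 43 is 16 (since 35·16 = 560 ≡ 1).
Multiplying both sides by 16: x ≡ 16·6 = 96 ≡ 10 (mod 43).
Check: 35·10 = 350 = 8·43 + 6.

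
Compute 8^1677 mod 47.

36

Successive squares of 8 mod 47: 8^1≡8, 8^2≡17, 8^4≡7, 8^8≡2, 8^16≡4, 8^32≡16, 8^64≡21, 8^128≡18, 8^256≡42, 8^512≡25, 8^1024≡14.
1677 = 1 + 4 + 8 + 128 + 512 + 1024, so 8^1677 ≡ 8·7·2·18·25·14 ≡ 36 (mod 47).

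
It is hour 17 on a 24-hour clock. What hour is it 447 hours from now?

447 − 18·24 = 15, so 447 ≡ 15 (mod 24).
(17 + 15) mod 24 = 8.

8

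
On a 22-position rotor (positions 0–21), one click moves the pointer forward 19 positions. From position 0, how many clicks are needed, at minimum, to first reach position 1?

7

22 = 1·19 + 3
19 = 6·3 + 1
3 = 3·1 + 0
Back-substituting gives 19·7 ≡ 1 (mod 22).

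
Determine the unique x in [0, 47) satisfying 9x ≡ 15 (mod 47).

The inverse of 9 mod 47 is 21 (since 9·21 = 189 ≡ 1).
So x ≡ 21·15 = 315 ≡ 33 (mod 47).

33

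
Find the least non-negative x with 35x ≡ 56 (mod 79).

The inverse of 35 mod 79 is 70 (since 35·70 = 2450 ≡ 1).
So x ≡ 70·56 = 3920 ≡ 49 (mod 79).

49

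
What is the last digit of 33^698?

Powers of 3 mod 10 repeat with period 4: 3, 9, 7, 1.
698 mod 4 = 2, so the last digit matches 3^2 = 9.

9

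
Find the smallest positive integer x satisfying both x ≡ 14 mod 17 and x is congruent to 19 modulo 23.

65

x ≡ 14 (mod 17) gives x ∈ {14, 31, 48, 65}.
The first of these with x mod 23 = 19 is 65.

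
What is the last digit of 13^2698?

9

Powers of 3 mod 10 repeat with period 4: 3, 9, 7, 1.
2698 mod 4 = 2, so the last digit matches 3^2 = 9.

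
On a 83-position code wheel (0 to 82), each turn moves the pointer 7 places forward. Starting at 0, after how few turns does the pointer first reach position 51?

31

7⁻¹ ≡ 12 (mod 83) because 7·12 = 84 = 1·83 + 1.
Multiplying both sides by 12: x ≡ 12·51 = 612 ≡ 31 (mod 83).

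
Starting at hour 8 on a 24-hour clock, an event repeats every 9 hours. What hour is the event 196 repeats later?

20

196·9 = 1764.
1764 − 73·24 = 12, so 1764 ≡ 12 (mod 24).
(8 + 12) mod 24 = 20.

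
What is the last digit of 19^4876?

The units digit of 19^n cycles with period 2: 9, 1, …
4876 mod 2 = 0, so the last digit matches 9^2 = 1.

1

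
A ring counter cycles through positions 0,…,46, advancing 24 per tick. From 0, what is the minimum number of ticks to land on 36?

25

The inverse of 24 mod 47 is 2 (since 24·2 = 48 ≡ 1).
Multiplying both sides by 2: x ≡ 2·36 = 72 ≡ 25 (mod 47).
Check: 24·25 = 600 = 12·47 + 36.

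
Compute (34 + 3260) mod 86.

3260 − 37·86 = 78, so 3260 ≡ 78 (mod 86).
(34 + 78) mod 86 = 26.

26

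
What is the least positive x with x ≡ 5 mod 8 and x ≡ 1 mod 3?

13

x ≡ 1 (mod 3) gives x ∈ {1, 4, 7, 10, 13}.
The first of these with x mod 8 = 5 is 13.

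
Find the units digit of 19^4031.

9

The units digit of 19^n cycles with period 2: 9, 1, …
4031 mod 2 = 1, so the last digit matches 9^1 = 9.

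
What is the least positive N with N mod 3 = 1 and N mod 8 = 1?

x ≡ 1 (mod 3) gives x ∈ {1}.
The first of these with x mod 8 = 1 is 1.

1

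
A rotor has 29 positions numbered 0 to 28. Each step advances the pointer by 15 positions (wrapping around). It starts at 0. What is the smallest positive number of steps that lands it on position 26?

15⁻¹ ≡ 2 (mod 29) because 15·2 = 30 = 1·29 + 1.
Multiplying both sides by 2: x ≡ 2·26 = 52 ≡ 23 (mod 29).

23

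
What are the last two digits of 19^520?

01

Successive squares of 19 mod 100: 19^1≡19, 19^2≡61, 19^4≡21, 19^8≡41, 19^16≡81, 19^32≡61, 19^64≡21, 19^128≡41, 19^256≡81, 19^512≡61.
Since 520 = 8 + 512 in binary, 19^520 ≡ 41·61 ≡ 1 (mod 100).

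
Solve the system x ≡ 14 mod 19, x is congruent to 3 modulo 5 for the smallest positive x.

33

x ≡ 3 (mod 5) gives x ∈ {3, 8, 13, 18, 23, 28, 33}.
The first of these with x mod 19 = 14 is 33.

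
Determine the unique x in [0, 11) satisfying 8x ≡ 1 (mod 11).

8⁻¹ ≡ 7 (mod 11) because 8·7 = 56 = 5·11 + 1.
So x ≡ 7·1 = 7 ≡ 7 (mod 11).

7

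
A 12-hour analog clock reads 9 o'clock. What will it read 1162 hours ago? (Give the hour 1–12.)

11

1162 = 96·12 + 10, so 1162 mod 12 = 10.
9 − 10 → 11 on a 12-hour dial.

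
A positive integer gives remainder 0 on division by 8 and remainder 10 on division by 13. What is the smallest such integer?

Since 13·5 ≡ 1 (mod 8), take x = 10 + 13·((0−10)·5 mod 8) = 10 + 13·6 = 88.
Check: 88 mod 8 = 0, 88 mod 13 = 10.

88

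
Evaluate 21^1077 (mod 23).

By repeated squaring mod 23: 21^1≡21, 21^2≡4, 21^4≡16, 21^8≡3, 21^16≡9, 21^32≡12, 21^64≡6, 21^128≡13, 21^256≡8, 21^512≡18, 21^1024≡2.
1077 = 1 + 4 + 16 + 32 + 1024, so 21^1077 ≡ 21·16·9·12·2 ≡ 11 (mod 23).

11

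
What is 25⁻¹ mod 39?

25·25 = 625 = 16·39 + 1, so 25⁻¹ ≡ 25 (mod 39).

25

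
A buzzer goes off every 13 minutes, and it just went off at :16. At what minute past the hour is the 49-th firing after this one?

53

49·13 = 637.
Dividing 637 by 60 gives quotient 10 and remainder 37.
(16 + 37) mod 60 = 53.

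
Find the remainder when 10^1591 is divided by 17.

Successive squares of 10 mod 17: 10^1≡10, 10^2≡15, 10^4≡4, 10^8≡16, 10^16≡1, 10^32≡1, 10^64≡1, 10^128≡1, 10^256≡1, 10^512≡1, 10^1024≡1.
1591 = 1 + 2 + 4 + 16 + 32 + 512 + 1024, so 10^1591 ≡ 10·15·4·1·1·1·1 ≡ 5 (mod 17).

5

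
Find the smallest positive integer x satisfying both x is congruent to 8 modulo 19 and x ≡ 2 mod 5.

27

x ≡ 2 (mod 5) gives x ∈ {2, 7, 12, 17, 22, 27}.
The first of these with x mod 19 = 8 is 27.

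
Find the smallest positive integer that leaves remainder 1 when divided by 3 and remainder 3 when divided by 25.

x ≡ 1 (mod 3) gives x ∈ {1, 4, 7, 10, 13, 16, 19, 22, …}.
The first of these with x mod 25 = 3 is 28.

28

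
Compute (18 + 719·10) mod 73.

719·10 = 7190.
7190 = 98·73 + 36, so 7190 mod 73 = 36.
(18 + 36) mod 73 = 54.

54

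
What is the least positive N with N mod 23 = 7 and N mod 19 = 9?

237

Since 19·17 ≡ 1 (mod 23), take x = 9 + 19·((7−9)·17 mod 23) = 9 + 19·12 = 237.
Check: 237 mod 23 = 7, 237 mod 19 = 9.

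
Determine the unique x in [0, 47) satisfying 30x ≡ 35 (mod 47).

30⁻¹ ≡ 11 (mod 47) because 30·11 = 330 = 7·47 + 1.
Multiplying both sides by 11: x ≡ 11·35 = 385 ≡ 9 (mod 47).

9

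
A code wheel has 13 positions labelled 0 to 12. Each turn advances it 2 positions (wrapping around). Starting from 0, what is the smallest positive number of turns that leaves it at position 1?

2·7 = 14 = 1·13 + 1, so 2⁻¹ ≡ 7 (mod 13).

7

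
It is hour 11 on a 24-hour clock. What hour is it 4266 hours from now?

5

4266 mod 24 = 18 (since 177·24 = 4248).
(11 + 18) mod 24 = 5.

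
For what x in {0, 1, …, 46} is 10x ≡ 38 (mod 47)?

10⁻¹ ≡ 33 (mod 47) because 10·33 = 330 = 7·47 + 1.
Multiplying both sides by 33: x ≡ 33·38 = 1254 ≡ 32 (mod 47).
Check: 10·32 = 320 = 6·47 + 38.

32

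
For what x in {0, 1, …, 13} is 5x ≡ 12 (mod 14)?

8

5⁻¹ ≡ 3 (mod 14) because 5·3 = 15 = 1·14 + 1.
So x ≡ 3·12 = 36 ≡ 8 (mod 14).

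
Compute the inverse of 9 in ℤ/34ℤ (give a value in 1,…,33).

9·19 = 171 = 5·34 + 1, so 9⁻¹ ≡ 19 (mod 34).

19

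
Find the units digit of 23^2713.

Last digits of 3^n: 3, 9, 7, 1 (period 4).
2713 mod 4 = 1, so the last digit matches 3^1 = 3.

3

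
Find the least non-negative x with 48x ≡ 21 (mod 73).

5

The inverse of 48 mod 73 is 35 (since 48·35 = 1680 ≡ 1).
Multiplying both sides by 35: x ≡ 35·21 = 735 ≡ 5 (mod 73).
Check: 48·5 = 240 = 3·73 + 21.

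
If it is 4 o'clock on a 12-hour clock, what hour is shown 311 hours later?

3

311 = 25·12 + 11, so 311 mod 12 = 11.
4 + 11 → 3 on a 12-hour dial.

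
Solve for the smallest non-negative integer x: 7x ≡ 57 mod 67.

56

The inverse of 7 mod 67 is 48 (since 7·48 = 336 ≡ 1).
Multiplying both sides by 48: x ≡ 48·57 = 2736 ≡ 56 (mod 67).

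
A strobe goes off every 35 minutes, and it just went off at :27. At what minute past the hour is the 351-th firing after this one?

351·35 = 12285.
12285 − 204·60 = 45, so 12285 ≡ 45 (mod 60).
(27 + 45) mod 60 = 12.

12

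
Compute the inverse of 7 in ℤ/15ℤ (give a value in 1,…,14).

15 = 2·7 + 1
7 = 7·1 + 0
Back-substituting gives 7·13 ≡ 1 (mod 15).

13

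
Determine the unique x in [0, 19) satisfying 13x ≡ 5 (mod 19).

15

The inverse of 13 mod 19 is 3 (since 13·3 = 39 ≡ 1).
Multiplying both sides by 3: x ≡ 3·5 = 15 ≡ 15 (mod 19).
Check: 13·15 = 195 = 10·19 + 5.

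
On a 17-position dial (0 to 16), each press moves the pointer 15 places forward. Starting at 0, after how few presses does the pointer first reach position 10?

15⁻¹ ≡ 8 (mod 17) because 15·8 = 120 = 7·17 + 1.
Multiplying both sides by 8: x ≡ 8·10 = 80 ≡ 12 (mod 17).
Check: 15·12 = 180 = 10·17 + 10.

12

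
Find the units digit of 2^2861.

The units digit of 2^n cycles with period 4: 2, 4, 8, 6, …
2861 leaves remainder 1 on division by 4, so 2^2861 ends in 2.

2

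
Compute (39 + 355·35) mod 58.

52

355·35 = 12425.
12425 mod 58 = 13 (since 214·58 = 12412).
(39 + 13) mod 58 = 52.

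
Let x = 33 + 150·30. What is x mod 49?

25

150·30 = 4500.
4500 − 91·49 = 41, so 4500 ≡ 41 (mod 49).
(33 + 41) mod 49 = 25.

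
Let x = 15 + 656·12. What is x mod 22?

656·12 = 7872.
7872 − 357·22 = 18, so 7872 ≡ 18 (mod 22).
(15 + 18) mod 22 = 11.

11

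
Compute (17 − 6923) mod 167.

108

Dividing 6923 by 167 gives quotient 41 and remainder 76.
(17 − 76) mod 167 = 108.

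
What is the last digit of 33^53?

Last digits of 3^n: 3, 9, 7, 1 (period 4).
53 mod 4 = 1, so the last digit matches 3^1 = 3.

3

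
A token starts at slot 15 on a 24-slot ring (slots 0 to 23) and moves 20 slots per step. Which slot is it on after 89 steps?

19

89·20 = 1780.
1780 − 74·24 = 4, so 1780 ≡ 4 (mod 24).
(15 + 4) mod 24 = 19.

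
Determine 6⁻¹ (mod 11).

2

6·2 = 12 = 1·11 + 1, so 6⁻¹ ≡ 2 (mod 11).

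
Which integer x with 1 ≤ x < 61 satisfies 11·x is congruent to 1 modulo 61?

11·50 = 550 = 9·61 + 1, so 11⁻¹ ≡ 50 (mod 61).

50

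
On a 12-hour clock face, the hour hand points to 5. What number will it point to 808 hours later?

808 = 67·12 + 4, so 808 mod 12 = 4.
5 + 4 → 9 on a 12-hour dial.

9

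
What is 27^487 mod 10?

3

Powers of 7 mod 10 repeat with period 4: 7, 9, 3, 1.
487 leaves remainder 3 on division by 4, so 27^487 ends in 3.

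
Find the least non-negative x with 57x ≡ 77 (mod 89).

The inverse of 57 mod 89 is 25 (since 57·25 = 1425 ≡ 1).
So x ≡ 25·77 = 1925 ≡ 56 (mod 89).
Check: 57·56 = 3192 = 35·89 + 77.

56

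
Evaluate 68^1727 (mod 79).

54

By repeated squaring mod 79: 68^1≡68, 68^2≡42, 68^4≡26, 68^8≡44, 68^16≡40, 68^32≡20, 68^64≡5, 68^128≡25, 68^256≡72, 68^512≡49, 68^1024≡31.
1727 = 1 + 2 + 4 + 8 + 16 + 32 + 128 + 512 + 1024, so 68^1727 ≡ 68·42·26·44·40·20·25·49·31 ≡ 54 (mod 79).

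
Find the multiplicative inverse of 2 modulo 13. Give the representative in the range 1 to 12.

7

2·7 = 14 = 1·13 + 1, so 2⁻¹ ≡ 7 (mod 13).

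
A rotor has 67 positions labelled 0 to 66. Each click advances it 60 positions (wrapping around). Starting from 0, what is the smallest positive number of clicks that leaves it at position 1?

19

60·19 = 1140 = 17·67 + 1, so 60⁻¹ ≡ 19 (mod 67).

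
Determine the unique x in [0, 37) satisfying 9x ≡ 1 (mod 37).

9⁻¹ ≡ 33 (mod 37) because 9·33 = 297 = 8·37 + 1.
Multiplying both sides by 33: x ≡ 33·1 = 33 ≡ 33 (mod 37).

33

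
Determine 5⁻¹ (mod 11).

11 = 2·5 + 1
5 = 5·1 + 0
Back-substituting gives 5·9 ≡ 1 (mod 11).

9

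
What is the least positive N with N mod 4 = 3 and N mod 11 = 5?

x ≡ 3 (mod 4) gives x ∈ {3, 7, 11, 15, 19, 23, 27}.
The first of these with x mod 11 = 5 is 27.

27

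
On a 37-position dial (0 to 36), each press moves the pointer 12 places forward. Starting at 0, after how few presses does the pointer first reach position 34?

The inverse of 12 mod 37 is 34 (since 12·34 = 408 ≡ 1).
Multiplying both sides by 34: x ≡ 34·34 = 1156 ≡ 9 (mod 37).
Check: 12·9 = 108 = 2·37 + 34.

9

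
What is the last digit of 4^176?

6

Last digits of 4^n: 4, 6 (period 2).
176 leaves remainder 0 on division by 2, so 4^176 ends in 6.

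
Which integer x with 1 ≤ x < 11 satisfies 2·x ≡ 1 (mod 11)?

2·6 = 12 = 1·11 + 1, so 2⁻¹ ≡ 6 (mod 11).

6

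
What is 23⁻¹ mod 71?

34

23·34 = 782 = 11·71 + 1, so 23⁻¹ ≡ 34 (mod 71).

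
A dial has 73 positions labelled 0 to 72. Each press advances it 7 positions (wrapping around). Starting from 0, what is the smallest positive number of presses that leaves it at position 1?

73 = 10·7 + 3
7 = 2·3 + 1
3 = 3·1 + 0
Back-substituting gives 7·21 ≡ 1 (mod 73).

21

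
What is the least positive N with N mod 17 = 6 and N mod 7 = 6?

6

Since 7·5 ≡ 1 (mod 17), take x = 6 + 7·((6−6)·5 mod 17) = 6 + 7·0 = 6.
Check: 6 mod 17 = 6, 6 mod 7 = 6.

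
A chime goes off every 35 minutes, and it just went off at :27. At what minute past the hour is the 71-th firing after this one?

52

71·35 = 2485.
2485 mod 60 = 25 (since 41·60 = 2460).
(27 + 25) mod 60 = 52.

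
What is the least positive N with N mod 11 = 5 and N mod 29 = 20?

49

x ≡ 5 (mod 11) gives x ∈ {5, 16, 27, 38, 49}.
The first of these with x mod 29 = 20 is 49.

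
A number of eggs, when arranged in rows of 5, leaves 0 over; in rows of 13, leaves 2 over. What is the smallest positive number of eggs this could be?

15

x ≡ 0 (mod 5) gives x ∈ {0, 5, 10, 15}.
The first of these with x mod 13 = 2 is 15.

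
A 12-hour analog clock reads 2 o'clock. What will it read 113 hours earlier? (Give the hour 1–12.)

9

113 = 9·12 + 5, so 113 mod 12 = 5.
2 − 5 → 9 on a 12-hour dial.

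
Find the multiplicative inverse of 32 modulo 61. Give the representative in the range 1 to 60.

21

32·21 = 672 = 11·61 + 1, so 32⁻¹ ≡ 21 (mod 61).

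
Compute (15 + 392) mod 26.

392 = 15·26 + 2, so 392 mod 26 = 2.
(15 + 2) mod 26 = 17.

17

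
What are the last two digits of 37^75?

93

Square-and-reduce mod 100: 37^1≡37, 37^2≡69, 37^4≡61, 37^8≡21, 37^16≡41, 37^32≡81, 37^64≡61.
75 = 1 + 2 + 8 + 64, so 37^75 ≡ 37·69·21·61 ≡ 93 (mod 100).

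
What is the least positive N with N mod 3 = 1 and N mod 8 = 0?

16

Since 8·2 ≡ 1 (mod 3), take x = 0 + 8·((1−0)·2 mod 3) = 0 + 8·2 = 16.
Check: 16 mod 3 = 1, 16 mod 8 = 0.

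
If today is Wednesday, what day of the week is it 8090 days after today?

8090 = 1155·7 + 5, so 8090 mod 7 = 5.
Wednesday + 5 days → Monday.

Monday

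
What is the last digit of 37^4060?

1

The units digit of 37^n cycles with period 4: 7, 9, 3, 1, …
4060 leaves remainder 0 on division by 4, so 37^4060 ends in 1.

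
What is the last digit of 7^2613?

7

The units digit of 7^n cycles with period 4: 7, 9, 3, 1, …
2613 mod 4 = 1, so the last digit matches 7^1 = 7.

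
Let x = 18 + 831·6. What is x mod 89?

20

831·6 = 4986.
4986 mod 89 = 2 (since 56·89 = 4984).
(18 + 2) mod 89 = 20.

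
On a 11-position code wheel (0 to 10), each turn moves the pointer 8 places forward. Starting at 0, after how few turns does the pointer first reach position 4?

6

The inverse of 8 mod 11 is 7 (since 8·7 = 56 ≡ 1).
Multiplying both sides by 7: x ≡ 7·4 = 28 ≡ 6 (mod 11).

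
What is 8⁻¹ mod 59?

59 = 7·8 + 3
8 = 2·3 + 2
3 = 1·2 + 1
2 = 2·1 + 0
Back-substituting gives 8·37 ≡ 1 (mod 59).

37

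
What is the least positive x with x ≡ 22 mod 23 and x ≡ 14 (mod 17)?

252

x ≡ 14 (mod 17) gives x ∈ {14, 31, 48, 65, 82, 99, 116, 133, …}.
The first of these with x mod 23 = 22 is 252.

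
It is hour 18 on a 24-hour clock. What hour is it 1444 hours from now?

1444 mod 24 = 4 (since 60·24 = 1440).
(18 + 4) mod 24 = 22.

22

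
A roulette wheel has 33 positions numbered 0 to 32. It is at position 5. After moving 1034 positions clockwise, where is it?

16

1034 − 31·33 = 11, so 1034 ≡ 11 (mod 33).
(5 + 11) mod 33 = 16.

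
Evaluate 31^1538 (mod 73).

Successive squares of 31 mod 73: 31^1≡31, 31^2≡12, 31^4≡71, 31^8≡4, 31^16≡16, 31^32≡37, 31^64≡55, 31^128≡32, 31^256≡2, 31^512≡4, 31^1024≡16.
1538 = 2 + 512 + 1024, so 31^1538 ≡ 12·4·16 ≡ 38 (mod 73).

38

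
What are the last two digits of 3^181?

By repeated squaring mod 100: 3^1≡3, 3^2≡9, 3^4≡81, 3^8≡61, 3^16≡21, 3^32≡41, 3^64≡81, 3^128≡61.
181 = 1 + 4 + 16 + 32 + 128, so 3^181 ≡ 3·81·21·41·61 ≡ 3 (mod 100).

03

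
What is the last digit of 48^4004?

Powers of 8 mod 10 repeat with period 4: 8, 4, 2, 6.
4004 leaves remainder 0 on division by 4, so 48^4004 ends in 6.

6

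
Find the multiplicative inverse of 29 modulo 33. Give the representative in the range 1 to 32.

33 = 1·29 + 4
29 = 7·4 + 1
4 = 4·1 + 0
Back-substituting gives 29·8 ≡ 1 (mod 33).

8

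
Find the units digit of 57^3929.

7

Powers of 7 mod 10 repeat with period 4: 7, 9, 3, 1.
3929 leaves remainder 1 on division by 4, so 57^3929 ends in 7.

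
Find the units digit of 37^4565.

Powers of 7 mod 10 repeat with period 4: 7, 9, 3, 1.
4565 mod 4 = 1, so the last digit matches 7^1 = 7.

7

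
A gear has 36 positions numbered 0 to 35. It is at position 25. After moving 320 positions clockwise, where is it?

Dividing 320 by 36 gives quotient 8 and remainder 32.
(25 + 32) mod 36 = 21.

21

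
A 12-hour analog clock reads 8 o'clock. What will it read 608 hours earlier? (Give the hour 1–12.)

12

608 − 50·12 = 8, so 608 ≡ 8 (mod 12).
8 − 8 → 12 on a 12-hour dial.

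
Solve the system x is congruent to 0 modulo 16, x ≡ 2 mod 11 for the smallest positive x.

112

x ≡ 2 (mod 11) gives x ∈ {2, 13, 24, 35, 46, 57, 68, 79, …}.
The first of these with x mod 16 = 0 is 112.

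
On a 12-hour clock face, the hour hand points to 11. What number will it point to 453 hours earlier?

2

Dividing 453 by 12 gives quotient 37 and remainder 9.
11 − 9 → 2 on a 12-hour dial.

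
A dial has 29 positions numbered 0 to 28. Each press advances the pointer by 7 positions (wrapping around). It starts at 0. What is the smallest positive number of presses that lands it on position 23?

24

The inverse of 7 mod 29 is 25 (since 7·25 = 175 ≡ 1).
So x ≡ 25·23 = 575 ≡ 24 (mod 29).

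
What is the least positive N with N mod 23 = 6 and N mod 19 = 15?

x ≡ 15 (mod 19) gives x ∈ {15, 34, 53, 72, 91, 110, 129, 148, …}.
The first of these with x mod 23 = 6 is 167.

167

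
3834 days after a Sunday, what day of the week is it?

3834 − 547·7 = 5, so 3834 ≡ 5 (mod 7).
Sunday + 5 days → Friday.

Friday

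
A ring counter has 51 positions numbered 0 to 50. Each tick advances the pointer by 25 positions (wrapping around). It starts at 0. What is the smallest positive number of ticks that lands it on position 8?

The inverse of 25 mod 51 is 49 (since 25·49 = 1225 ≡ 1).
Multiplying both sides by 49: x ≡ 49·8 = 392 ≡ 35 (mod 51).
Check: 25·35 = 875 = 17·51 + 8.

35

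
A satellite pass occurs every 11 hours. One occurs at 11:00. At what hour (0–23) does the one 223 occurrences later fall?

16

223·11 = 2453.
Dividing 2453 by 24 gives quotient 102 and remainder 5.
(11 + 5) mod 24 = 16.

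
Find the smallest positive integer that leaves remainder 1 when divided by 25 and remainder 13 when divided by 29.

651

x ≡ 1 (mod 25) gives x ∈ {1, 26, 51, 76, 101, 126, 151, 176, …}.
The first of these with x mod 29 = 13 is 651.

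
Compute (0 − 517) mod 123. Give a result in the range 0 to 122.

98

517 mod 123 = 25 (since 4·123 = 492).
(0 − 25) mod 123 = 98.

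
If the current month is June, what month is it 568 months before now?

568 − 47·12 = 4, so 568 ≡ 4 (mod 12).
June − 4 months → February.

February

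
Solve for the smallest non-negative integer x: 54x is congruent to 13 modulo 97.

The inverse of 54 mod 97 is 9 (since 54·9 = 486 ≡ 1).
So x ≡ 9·13 = 117 ≡ 20 (mod 97).

20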